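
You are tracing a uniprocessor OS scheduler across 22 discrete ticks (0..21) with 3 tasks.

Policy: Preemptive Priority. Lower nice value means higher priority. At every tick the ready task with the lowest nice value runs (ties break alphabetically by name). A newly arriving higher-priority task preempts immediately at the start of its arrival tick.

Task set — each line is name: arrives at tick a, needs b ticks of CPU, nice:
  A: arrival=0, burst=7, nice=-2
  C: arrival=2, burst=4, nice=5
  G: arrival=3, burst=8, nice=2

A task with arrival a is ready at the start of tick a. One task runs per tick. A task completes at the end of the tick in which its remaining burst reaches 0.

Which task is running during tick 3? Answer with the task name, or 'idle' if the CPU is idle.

t=0: ready={A} → run A
t=1: ready={A} → run A
t=2: ready={A,C} → run A
t=3: ready={A,C,G} → run A
t=4: ready={A,C,G} → run A
t=5: ready={A,C,G} → run A
t=6: ready={A,C,G} → run A
t=7: ready={C,G} → run G
t=8: ready={C,G} → run G
t=9: ready={C,G} → run G
t=10: ready={C,G} → run G
t=11: ready={C,G} → run G
t=12: ready={C,G} → run G
t=13: ready={C,G} → run G
t=14: ready={C,G} → run G
t=15: ready={C} → run C
t=16: ready={C} → run C
t=17: ready={C} → run C
t=18: ready={C} → run C
t=19: (idle)
t=20: (idle)
t=21: (idle)

running at tick 3 = A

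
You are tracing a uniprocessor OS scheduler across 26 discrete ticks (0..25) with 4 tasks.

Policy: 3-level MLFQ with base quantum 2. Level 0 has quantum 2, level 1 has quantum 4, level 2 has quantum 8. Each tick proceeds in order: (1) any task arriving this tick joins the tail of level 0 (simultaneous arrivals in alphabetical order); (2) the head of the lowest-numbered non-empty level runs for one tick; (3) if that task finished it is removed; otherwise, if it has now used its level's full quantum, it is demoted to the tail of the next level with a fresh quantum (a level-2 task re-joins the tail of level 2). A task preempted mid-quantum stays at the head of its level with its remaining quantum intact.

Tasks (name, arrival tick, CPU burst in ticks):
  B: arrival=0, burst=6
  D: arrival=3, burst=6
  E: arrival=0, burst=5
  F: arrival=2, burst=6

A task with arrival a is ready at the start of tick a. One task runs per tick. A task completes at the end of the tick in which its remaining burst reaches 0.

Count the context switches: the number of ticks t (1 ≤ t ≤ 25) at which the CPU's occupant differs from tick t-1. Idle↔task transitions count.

context switches = 8

t=0: L0/L1/L2 = BE/-/- → run B
t=1: L0/L1/L2 = BE/-/- → run B
t=2: L0/L1/L2 = EF/B/- → run E
t=3: L0/L1/L2 = EFD/B/- → run E
t=4: L0/L1/L2 = FD/BE/- → run F
t=5: L0/L1/L2 = FD/BE/- → run F
t=6: L0/L1/L2 = D/BEF/- → run D
t=7: L0/L1/L2 = D/BEF/- → run D
t=8: L0/L1/L2 = -/BEFD/- → run B
t=9: L0/L1/L2 = -/BEFD/- → run B
t=10: L0/L1/L2 = -/BEFD/- → run B
t=11: L0/L1/L2 = -/BEFD/- → run B
t=12: L0/L1/L2 = -/EFD/- → run E
t=13: L0/L1/L2 = -/EFD/- → run E
t=14: L0/L1/L2 = -/EFD/- → run E
t=15: L0/L1/L2 = -/FD/- → run F
t=16: L0/L1/L2 = -/FD/- → run F
t=17: L0/L1/L2 = -/FD/- → run F
t=18: L0/L1/L2 = -/FD/- → run F
t=19: L0/L1/L2 = -/D/- → run D
t=20: L0/L1/L2 = -/D/- → run D
t=21: L0/L1/L2 = -/D/- → run D
t=22: L0/L1/L2 = -/D/- → run D
t=23: (idle)
t=24: (idle)
t=25: (idle)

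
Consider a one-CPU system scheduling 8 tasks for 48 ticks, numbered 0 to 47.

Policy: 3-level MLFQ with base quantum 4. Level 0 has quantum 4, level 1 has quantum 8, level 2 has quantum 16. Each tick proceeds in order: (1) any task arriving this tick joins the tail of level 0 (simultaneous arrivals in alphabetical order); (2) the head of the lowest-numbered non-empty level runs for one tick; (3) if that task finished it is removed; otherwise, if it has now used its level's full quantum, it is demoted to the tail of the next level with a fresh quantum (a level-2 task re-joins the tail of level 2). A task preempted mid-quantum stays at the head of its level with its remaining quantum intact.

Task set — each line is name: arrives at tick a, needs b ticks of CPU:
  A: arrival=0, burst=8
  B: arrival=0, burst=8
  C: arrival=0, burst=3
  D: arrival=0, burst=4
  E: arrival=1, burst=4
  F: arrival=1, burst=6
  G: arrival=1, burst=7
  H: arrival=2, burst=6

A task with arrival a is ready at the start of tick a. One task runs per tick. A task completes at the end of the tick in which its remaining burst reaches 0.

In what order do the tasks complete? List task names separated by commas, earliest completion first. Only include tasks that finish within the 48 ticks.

completion order = C, D, E, A, B, F, G, H

t=0: L0/L1/L2 = ABCD/-/- → run A
t=1: L0/L1/L2 = ABCDEFG/-/- → run A
t=2: L0/L1/L2 = ABCDEFGH/-/- → run A
t=3: L0/L1/L2 = ABCDEFGH/-/- → run A
t=4: L0/L1/L2 = BCDEFGH/A/- → run B
t=5: L0/L1/L2 = BCDEFGH/A/- → run B
t=6: L0/L1/L2 = BCDEFGH/A/- → run B
t=7: L0/L1/L2 = BCDEFGH/A/- → run B
t=8: L0/L1/L2 = CDEFGH/AB/- → run C
t=9: L0/L1/L2 = CDEFGH/AB/- → run C
t=10: L0/L1/L2 = CDEFGH/AB/- → run C
t=11: L0/L1/L2 = DEFGH/AB/- → run D
t=12: L0/L1/L2 = DEFGH/AB/- → run D
t=13: L0/L1/L2 = DEFGH/AB/- → run D
t=14: L0/L1/L2 = DEFGH/AB/- → run D
t=15: L0/L1/L2 = EFGH/AB/- → run E
t=16: L0/L1/L2 = EFGH/AB/- → run E
t=17: L0/L1/L2 = EFGH/AB/- → run E
t=18: L0/L1/L2 = EFGH/AB/- → run E
t=19: L0/L1/L2 = FGH/AB/- → run F
t=20: L0/L1/L2 = FGH/AB/- → run F
t=21: L0/L1/L2 = FGH/AB/- → run F
t=22: L0/L1/L2 = FGH/AB/- → run F
t=23: L0/L1/L2 = GH/ABF/- → run G
t=24: L0/L1/L2 = GH/ABF/- → run G
t=25: L0/L1/L2 = GH/ABF/- → run G
t=26: L0/L1/L2 = GH/ABF/- → run G
t=27: L0/L1/L2 = H/ABFG/- → run H
t=28: L0/L1/L2 = H/ABFG/- → run H
t=29: L0/L1/L2 = H/ABFG/- → run H
t=30: L0/L1/L2 = H/ABFG/- → run H
t=31: L0/L1/L2 = -/ABFGH/- → run A
t=32: L0/L1/L2 = -/ABFGH/- → run A
t=33: L0/L1/L2 = -/ABFGH/- → run A
t=34: L0/L1/L2 = -/ABFGH/- → run A
t=35: L0/L1/L2 = -/BFGH/- → run B
t=36: L0/L1/L2 = -/BFGH/- → run B
t=37: L0/L1/L2 = -/BFGH/- → run B
t=38: L0/L1/L2 = -/BFGH/- → run B
t=39: L0/L1/L2 = -/FGH/- → run F
t=40: L0/L1/L2 = -/FGH/- → run F
t=41: L0/L1/L2 = -/GH/- → run G
t=42: L0/L1/L2 = -/GH/- → run G
t=43: L0/L1/L2 = -/GH/- → run G
t=44: L0/L1/L2 = -/H/- → run H
t=45: L0/L1/L2 = -/H/- → run H
t=46: (idle)
t=47: (idle)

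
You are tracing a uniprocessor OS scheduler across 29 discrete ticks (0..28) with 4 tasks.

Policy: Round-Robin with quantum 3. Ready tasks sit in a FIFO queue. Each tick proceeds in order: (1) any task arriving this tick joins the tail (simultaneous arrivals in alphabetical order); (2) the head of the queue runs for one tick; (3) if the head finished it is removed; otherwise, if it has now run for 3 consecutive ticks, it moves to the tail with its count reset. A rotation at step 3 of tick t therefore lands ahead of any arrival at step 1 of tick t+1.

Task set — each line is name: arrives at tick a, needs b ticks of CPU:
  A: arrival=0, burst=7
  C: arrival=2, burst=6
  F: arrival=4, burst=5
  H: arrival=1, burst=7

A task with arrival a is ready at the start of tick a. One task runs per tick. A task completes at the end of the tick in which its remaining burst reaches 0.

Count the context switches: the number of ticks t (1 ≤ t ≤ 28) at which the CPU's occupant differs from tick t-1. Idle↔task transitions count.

t=0: queue=[A] q_used=0 → run A
t=1: queue=[A,H] q_used=1 → run A
t=2: queue=[A,H,C] q_used=2 → run A
t=3: queue=[H,C,A] q_used=0 → run H
t=4: queue=[H,C,A,F] q_used=1 → run H
t=5: queue=[H,C,A,F] q_used=2 → run H
t=6: queue=[C,A,F,H] q_used=0 → run C
t=7: queue=[C,A,F,H] q_used=1 → run C
t=8: queue=[C,A,F,H] q_used=2 → run C
t=9: queue=[A,F,H,C] q_used=0 → run A
t=10: queue=[A,F,H,C] q_used=1 → run A
t=11: queue=[A,F,H,C] q_used=2 → run A
t=12: queue=[F,H,C,A] q_used=0 → run F
t=13: queue=[F,H,C,A] q_used=1 → run F
t=14: queue=[F,H,C,A] q_used=2 → run F
t=15: queue=[H,C,A,F] q_used=0 → run H
t=16: queue=[H,C,A,F] q_used=1 → run H
t=17: queue=[H,C,A,F] q_used=2 → run H
t=18: queue=[C,A,F,H] q_used=0 → run C
t=19: queue=[C,A,F,H] q_used=1 → run C
t=20: queue=[C,A,F,H] q_used=2 → run C
t=21: queue=[A,F,H] q_used=0 → run A
t=22: queue=[F,H] q_used=0 → run F
t=23: queue=[F,H] q_used=1 → run F
t=24: queue=[H] q_used=0 → run H
t=25: (idle)
t=26: (idle)
t=27: (idle)
t=28: (idle)

context switches = 10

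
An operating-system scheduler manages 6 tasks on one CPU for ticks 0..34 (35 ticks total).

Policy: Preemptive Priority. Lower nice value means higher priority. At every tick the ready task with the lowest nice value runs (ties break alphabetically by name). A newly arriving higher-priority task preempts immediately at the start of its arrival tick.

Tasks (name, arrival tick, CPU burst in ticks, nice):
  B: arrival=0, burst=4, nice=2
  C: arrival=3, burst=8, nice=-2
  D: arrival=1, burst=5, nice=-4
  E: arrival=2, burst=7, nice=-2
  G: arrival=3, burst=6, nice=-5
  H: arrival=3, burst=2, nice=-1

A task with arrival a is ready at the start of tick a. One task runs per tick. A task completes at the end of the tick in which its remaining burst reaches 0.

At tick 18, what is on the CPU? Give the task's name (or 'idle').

t=0: ready={B} → run B
t=1: ready={B,D} → run D
t=2: ready={B,D,E} → run D
t=3: ready={B,C,D,E,G,H} → run G
t=4: ready={B,C,D,E,G,H} → run G
t=5: ready={B,C,D,E,G,H} → run G
t=6: ready={B,C,D,E,G,H} → run G
t=7: ready={B,C,D,E,G,H} → run G
t=8: ready={B,C,D,E,G,H} → run G
t=9: ready={B,C,D,E,H} → run D
t=10: ready={B,C,D,E,H} → run D
t=11: ready={B,C,D,E,H} → run D
t=12: ready={B,C,E,H} → run C
t=13: ready={B,C,E,H} → run C
t=14: ready={B,C,E,H} → run C
t=15: ready={B,C,E,H} → run C
t=16: ready={B,C,E,H} → run C
t=17: ready={B,C,E,H} → run C
t=18: ready={B,C,E,H} → run C
t=19: ready={B,C,E,H} → run C
t=20: ready={B,E,H} → run E
t=21: ready={B,E,H} → run E
t=22: ready={B,E,H} → run E
t=23: ready={B,E,H} → run E
t=24: ready={B,E,H} → run E
t=25: ready={B,E,H} → run E
t=26: ready={B,E,H} → run E
t=27: ready={B,H} → run H
t=28: ready={B,H} → run H
t=29: ready={B} → run B
t=30: ready={B} → run B
t=31: ready={B} → run B
t=32: (idle)
t=33: (idle)
t=34: (idle)

running at tick 18 = C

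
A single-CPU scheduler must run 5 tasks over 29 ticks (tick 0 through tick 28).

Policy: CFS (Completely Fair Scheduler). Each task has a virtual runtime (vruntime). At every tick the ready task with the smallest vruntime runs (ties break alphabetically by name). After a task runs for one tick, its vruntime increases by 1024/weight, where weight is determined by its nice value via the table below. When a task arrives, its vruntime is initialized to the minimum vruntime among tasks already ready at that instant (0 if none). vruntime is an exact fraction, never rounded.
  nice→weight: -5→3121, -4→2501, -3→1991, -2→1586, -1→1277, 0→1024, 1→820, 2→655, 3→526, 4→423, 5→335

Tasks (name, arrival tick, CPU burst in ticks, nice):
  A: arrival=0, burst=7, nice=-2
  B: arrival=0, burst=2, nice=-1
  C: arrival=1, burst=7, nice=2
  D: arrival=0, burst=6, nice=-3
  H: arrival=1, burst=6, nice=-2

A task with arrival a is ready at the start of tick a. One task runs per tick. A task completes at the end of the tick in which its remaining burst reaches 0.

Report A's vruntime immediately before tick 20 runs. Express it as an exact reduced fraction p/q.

t=0: vr[A=0 B=0 D=0] → run A
t=1: vr[A=512/793 B=0 C=0 D=0 H=0] → run B
t=2: vr[A=512/793 B=1024/1277 C=0 D=0 H=0] → run C
t=3: vr[A=512/793 B=1024/1277 C=1024/655 D=0 H=0] → run D
t=4: vr[A=512/793 B=1024/1277 C=1024/655 D=1024/1991 H=0] → run H
t=5: vr[A=512/793 B=1024/1277 C=1024/655 D=1024/1991 H=512/793] → run D
t=6: vr[A=512/793 B=1024/1277 C=1024/655 D=2048/1991 H=512/793] → run A
t=7: vr[A=1024/793 B=1024/1277 C=1024/655 D=2048/1991 H=512/793] → run H
t=8: vr[A=1024/793 B=1024/1277 C=1024/655 D=2048/1991 H=1024/793] → run B
t=9: vr[A=1024/793 C=1024/655 D=2048/1991 H=1024/793] → run D
t=10: vr[A=1024/793 C=1024/655 D=3072/1991 H=1024/793] → run A
t=11: vr[A=1536/793 C=1024/655 D=3072/1991 H=1024/793] → run H
t=12: vr[A=1536/793 C=1024/655 D=3072/1991 H=1536/793] → run D
t=13: vr[A=1536/793 C=1024/655 D=4096/1991 H=1536/793] → run C
t=14: vr[A=1536/793 C=2048/655 D=4096/1991 H=1536/793] → run A
t=15: vr[A=2048/793 C=2048/655 D=4096/1991 H=1536/793] → run H
t=16: vr[A=2048/793 C=2048/655 D=4096/1991 H=2048/793] → run D
t=17: vr[A=2048/793 C=2048/655 D=5120/1991 H=2048/793] → run D
t=18: vr[A=2048/793 C=2048/655 H=2048/793] → run A
t=19: vr[A=2560/793 C=2048/655 H=2048/793] → run H
t=20: vr[A=2560/793 C=2048/655 H=2560/793] → run C
t=21: vr[A=2560/793 C=3072/655 H=2560/793] → run A
t=22: vr[A=3072/793 C=3072/655 H=2560/793] → run H
t=23: vr[A=3072/793 C=3072/655] → run A
t=24: vr[C=3072/655] → run C
t=25: vr[C=4096/655] → run C
t=26: vr[C=1024/131] → run C
t=27: vr[C=6144/655] → run C
t=28: (idle)

vruntime(A, start of tick 20) = 2560/793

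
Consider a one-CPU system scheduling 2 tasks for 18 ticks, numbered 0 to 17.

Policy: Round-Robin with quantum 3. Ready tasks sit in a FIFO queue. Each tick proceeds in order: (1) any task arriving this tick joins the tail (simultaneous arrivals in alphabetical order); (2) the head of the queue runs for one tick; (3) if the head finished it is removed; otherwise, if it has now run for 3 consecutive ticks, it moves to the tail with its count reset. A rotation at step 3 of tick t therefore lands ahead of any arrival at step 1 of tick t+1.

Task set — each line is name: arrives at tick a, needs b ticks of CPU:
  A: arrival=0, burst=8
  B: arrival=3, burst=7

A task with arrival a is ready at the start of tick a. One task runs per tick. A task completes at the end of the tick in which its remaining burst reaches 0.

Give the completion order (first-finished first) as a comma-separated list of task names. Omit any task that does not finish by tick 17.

t=0: queue=[A] q_used=0 → run A
t=1: queue=[A] q_used=1 → run A
t=2: queue=[A] q_used=2 → run A
t=3: queue=[A,B] q_used=0 → run A
t=4: queue=[A,B] q_used=1 → run A
t=5: queue=[A,B] q_used=2 → run A
t=6: queue=[B,A] q_used=0 → run B
t=7: queue=[B,A] q_used=1 → run B
t=8: queue=[B,A] q_used=2 → run B
t=9: queue=[A,B] q_used=0 → run A
t=10: queue=[A,B] q_used=1 → run A
t=11: queue=[B] q_used=0 → run B
t=12: queue=[B] q_used=1 → run B
t=13: queue=[B] q_used=2 → run B
t=14: queue=[B] q_used=0 → run B
t=15: (idle)
t=16: (idle)
t=17: (idle)

completion order = A, B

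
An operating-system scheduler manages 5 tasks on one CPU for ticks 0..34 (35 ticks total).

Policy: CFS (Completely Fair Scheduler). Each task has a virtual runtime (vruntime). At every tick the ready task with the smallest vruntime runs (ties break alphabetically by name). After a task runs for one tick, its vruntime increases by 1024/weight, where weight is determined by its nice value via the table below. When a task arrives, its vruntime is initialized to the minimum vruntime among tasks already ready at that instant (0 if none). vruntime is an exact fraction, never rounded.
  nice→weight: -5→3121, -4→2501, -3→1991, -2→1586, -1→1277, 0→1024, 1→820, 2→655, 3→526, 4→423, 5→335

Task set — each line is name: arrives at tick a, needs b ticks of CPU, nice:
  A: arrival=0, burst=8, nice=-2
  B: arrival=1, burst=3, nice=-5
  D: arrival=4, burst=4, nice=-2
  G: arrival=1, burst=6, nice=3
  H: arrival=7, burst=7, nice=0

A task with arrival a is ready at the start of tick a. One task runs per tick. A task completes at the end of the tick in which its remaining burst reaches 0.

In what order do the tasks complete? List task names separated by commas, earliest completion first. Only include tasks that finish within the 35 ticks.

completion order = B, D, A, H, G

t=0: vr[A=0] → run A
t=1: vr[A=512/793 B=512/793 G=512/793] → run A
t=2: vr[A=1024/793 B=512/793 G=512/793] → run B
t=3: vr[A=1024/793 B=2409984/2474953 G=512/793] → run G
t=4: vr[A=1024/793 B=2409984/2474953 D=2409984/2474953 G=540672/208559] → run B
t=5: vr[A=1024/793 B=3222016/2474953 D=2409984/2474953 G=540672/208559] → run D
t=6: vr[A=1024/793 B=3222016/2474953 D=4007936/2474953 G=540672/208559] → run A
t=7: vr[A=1536/793 B=3222016/2474953 D=4007936/2474953 G=540672/208559 H=3222016/2474953] → run B
t=8: vr[A=1536/793 D=4007936/2474953 G=540672/208559 H=3222016/2474953] → run H
t=9: vr[A=1536/793 D=4007936/2474953 G=540672/208559 H=5696969/2474953] → run D
t=10: vr[A=1536/793 D=5605888/2474953 G=540672/208559 H=5696969/2474953] → run A
t=11: vr[A=2048/793 D=5605888/2474953 G=540672/208559 H=5696969/2474953] → run D
t=12: vr[A=2048/793 D=7203840/2474953 G=540672/208559 H=5696969/2474953] → run H
t=13: vr[A=2048/793 D=7203840/2474953 G=540672/208559 H=8171922/2474953] → run A
t=14: vr[A=2560/793 D=7203840/2474953 G=540672/208559 H=8171922/2474953] → run G
t=15: vr[A=2560/793 D=7203840/2474953 G=946688/208559 H=8171922/2474953] → run D
t=16: vr[A=2560/793 G=946688/208559 H=8171922/2474953] → run A
t=17: vr[A=3072/793 G=946688/208559 H=8171922/2474953] → run H
t=18: vr[A=3072/793 G=946688/208559 H=10646875/2474953] → run A
t=19: vr[A=3584/793 G=946688/208559 H=10646875/2474953] → run H
t=20: vr[A=3584/793 G=946688/208559 H=13121828/2474953] → run A
t=21: vr[G=946688/208559 H=13121828/2474953] → run G
t=22: vr[G=1352704/208559 H=13121828/2474953] → run H
t=23: vr[G=1352704/208559 H=15596781/2474953] → run H
t=24: vr[G=1352704/208559 H=18071734/2474953] → run G
t=25: vr[G=1758720/208559 H=18071734/2474953] → run H
t=26: vr[G=1758720/208559] → run G
t=27: vr[G=2164736/208559] → run G
t=28: (idle)
t=29: (idle)
t=30: (idle)
t=31: (idle)
t=32: (idle)
t=33: (idle)
t=34: (idle)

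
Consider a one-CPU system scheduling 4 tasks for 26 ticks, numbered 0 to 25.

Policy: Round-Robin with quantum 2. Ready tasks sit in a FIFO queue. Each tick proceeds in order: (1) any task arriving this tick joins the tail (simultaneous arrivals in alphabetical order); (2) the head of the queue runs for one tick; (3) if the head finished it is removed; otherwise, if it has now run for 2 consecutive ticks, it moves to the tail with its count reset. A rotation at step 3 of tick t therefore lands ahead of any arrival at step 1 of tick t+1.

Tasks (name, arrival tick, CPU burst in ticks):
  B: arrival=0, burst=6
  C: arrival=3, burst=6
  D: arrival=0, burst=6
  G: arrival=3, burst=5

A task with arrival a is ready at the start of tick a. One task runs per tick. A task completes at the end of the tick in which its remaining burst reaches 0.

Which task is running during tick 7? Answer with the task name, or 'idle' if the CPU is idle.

running at tick 7 = C

t=0: queue=[B,D] q_used=0 → run B
t=1: queue=[B,D] q_used=1 → run B
t=2: queue=[D,B] q_used=0 → run D
t=3: queue=[D,B,C,G] q_used=1 → run D
t=4: queue=[B,C,G,D] q_used=0 → run B
t=5: queue=[B,C,G,D] q_used=1 → run B
t=6: queue=[C,G,D,B] q_used=0 → run C
t=7: queue=[C,G,D,B] q_used=1 → run C
t=8: queue=[G,D,B,C] q_used=0 → run G
t=9: queue=[G,D,B,C] q_used=1 → run G
t=10: queue=[D,B,C,G] q_used=0 → run D
t=11: queue=[D,B,C,G] q_used=1 → run D
t=12: queue=[B,C,G,D] q_used=0 → run B
t=13: queue=[B,C,G,D] q_used=1 → run B
t=14: queue=[C,G,D] q_used=0 → run C
t=15: queue=[C,G,D] q_used=1 → run C
t=16: queue=[G,D,C] q_used=0 → run G
t=17: queue=[G,D,C] q_used=1 → run G
t=18: queue=[D,C,G] q_used=0 → run D
t=19: queue=[D,C,G] q_used=1 → run D
t=20: queue=[C,G] q_used=0 → run C
t=21: queue=[C,G] q_used=1 → run C
t=22: queue=[G] q_used=0 → run G
t=23: (idle)
t=24: (idle)
t=25: (idle)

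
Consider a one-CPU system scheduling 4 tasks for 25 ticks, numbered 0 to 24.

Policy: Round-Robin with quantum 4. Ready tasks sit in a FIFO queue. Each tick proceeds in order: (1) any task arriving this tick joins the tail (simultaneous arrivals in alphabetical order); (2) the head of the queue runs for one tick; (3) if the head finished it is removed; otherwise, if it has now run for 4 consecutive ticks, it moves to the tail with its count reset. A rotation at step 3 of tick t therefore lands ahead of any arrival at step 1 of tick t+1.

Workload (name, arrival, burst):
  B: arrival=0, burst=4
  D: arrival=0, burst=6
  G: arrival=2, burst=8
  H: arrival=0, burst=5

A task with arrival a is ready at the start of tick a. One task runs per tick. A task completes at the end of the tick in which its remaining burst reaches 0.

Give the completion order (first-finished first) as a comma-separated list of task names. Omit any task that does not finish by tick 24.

t=0: queue=[B,D,H] q_used=0 → run B
t=1: queue=[B,D,H] q_used=1 → run B
t=2: queue=[B,D,H,G] q_used=2 → run B
t=3: queue=[B,D,H,G] q_used=3 → run B
t=4: queue=[D,H,G] q_used=0 → run D
t=5: queue=[D,H,G] q_used=1 → run D
t=6: queue=[D,H,G] q_used=2 → run D
t=7: queue=[D,H,G] q_used=3 → run D
t=8: queue=[H,G,D] q_used=0 → run H
t=9: queue=[H,G,D] q_used=1 → run H
t=10: queue=[H,G,D] q_used=2 → run H
t=11: queue=[H,G,D] q_used=3 → run H
t=12: queue=[G,D,H] q_used=0 → run G
t=13: queue=[G,D,H] q_used=1 → run G
t=14: queue=[G,D,H] q_used=2 → run G
t=15: queue=[G,D,H] q_used=3 → run G
t=16: queue=[D,H,G] q_used=0 → run D
t=17: queue=[D,H,G] q_used=1 → run D
t=18: queue=[H,G] q_used=0 → run H
t=19: queue=[G] q_used=0 → run G
t=20: queue=[G] q_used=1 → run G
t=21: queue=[G] q_used=2 → run G
t=22: queue=[G] q_used=3 → run G
t=23: (idle)
t=24: (idle)

completion order = B, D, H, G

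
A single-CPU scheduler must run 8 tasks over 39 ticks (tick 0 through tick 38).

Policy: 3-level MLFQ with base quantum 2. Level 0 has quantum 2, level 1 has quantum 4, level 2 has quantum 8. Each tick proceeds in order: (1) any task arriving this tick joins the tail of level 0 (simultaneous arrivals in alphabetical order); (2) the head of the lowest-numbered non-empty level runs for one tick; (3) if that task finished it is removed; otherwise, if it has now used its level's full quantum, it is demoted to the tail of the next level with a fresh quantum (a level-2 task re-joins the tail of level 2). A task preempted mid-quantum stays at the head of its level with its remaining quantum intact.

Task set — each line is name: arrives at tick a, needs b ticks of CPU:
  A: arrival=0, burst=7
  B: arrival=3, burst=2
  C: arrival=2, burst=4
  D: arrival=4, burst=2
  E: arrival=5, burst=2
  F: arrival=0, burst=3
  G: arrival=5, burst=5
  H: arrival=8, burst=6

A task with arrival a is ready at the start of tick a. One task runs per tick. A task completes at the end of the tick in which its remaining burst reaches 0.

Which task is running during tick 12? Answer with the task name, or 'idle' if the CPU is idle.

t=0: L0/L1/L2 = AF/-/- → run A
t=1: L0/L1/L2 = AF/-/- → run A
t=2: L0/L1/L2 = FC/A/- → run F
t=3: L0/L1/L2 = FCB/A/- → run F
t=4: L0/L1/L2 = CBD/AF/- → run C
t=5: L0/L1/L2 = CBDEG/AF/- → run C
t=6: L0/L1/L2 = BDEG/AFC/- → run B
t=7: L0/L1/L2 = BDEG/AFC/- → run B
t=8: L0/L1/L2 = DEGH/AFC/- → run D
t=9: L0/L1/L2 = DEGH/AFC/- → run D
t=10: L0/L1/L2 = EGH/AFC/- → run E
t=11: L0/L1/L2 = EGH/AFC/- → run E
t=12: L0/L1/L2 = GH/AFC/- → run G
t=13: L0/L1/L2 = GH/AFC/- → run G
t=14: L0/L1/L2 = H/AFCG/- → run H
t=15: L0/L1/L2 = H/AFCG/- → run H
t=16: L0/L1/L2 = -/AFCGH/- → run A
t=17: L0/L1/L2 = -/AFCGH/- → run A
t=18: L0/L1/L2 = -/AFCGH/- → run A
t=19: L0/L1/L2 = -/AFCGH/- → run A
t=20: L0/L1/L2 = -/FCGH/A → run F
t=21: L0/L1/L2 = -/CGH/A → run C
t=22: L0/L1/L2 = -/CGH/A → run C
t=23: L0/L1/L2 = -/GH/A → run G
t=24: L0/L1/L2 = -/GH/A → run G
t=25: L0/L1/L2 = -/GH/A → run G
t=26: L0/L1/L2 = -/H/A → run H
t=27: L0/L1/L2 = -/H/A → run H
t=28: L0/L1/L2 = -/H/A → run H
t=29: L0/L1/L2 = -/H/A → run H
t=30: L0/L1/L2 = -/-/A → run A
t=31: (idle)
t=32: (idle)
t=33: (idle)
t=34: (idle)
t=35: (idle)
t=36: (idle)
t=37: (idle)
t=38: (idle)

running at tick 12 = G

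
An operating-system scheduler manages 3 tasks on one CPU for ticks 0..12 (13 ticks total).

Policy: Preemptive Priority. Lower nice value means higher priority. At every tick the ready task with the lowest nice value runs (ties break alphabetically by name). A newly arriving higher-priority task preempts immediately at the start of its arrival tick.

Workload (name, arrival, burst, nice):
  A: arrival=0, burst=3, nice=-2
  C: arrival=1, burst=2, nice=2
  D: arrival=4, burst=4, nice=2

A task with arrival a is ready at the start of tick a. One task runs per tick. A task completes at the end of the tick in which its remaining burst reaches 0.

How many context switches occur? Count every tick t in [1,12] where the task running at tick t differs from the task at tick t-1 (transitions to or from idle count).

t=0: ready={A} → run A
t=1: ready={A,C} → run A
t=2: ready={A,C} → run A
t=3: ready={C} → run C
t=4: ready={C,D} → run C
t=5: ready={D} → run D
t=6: ready={D} → run D
t=7: ready={D} → run D
t=8: ready={D} → run D
t=9: (idle)
t=10: (idle)
t=11: (idle)
t=12: (idle)

context switches = 3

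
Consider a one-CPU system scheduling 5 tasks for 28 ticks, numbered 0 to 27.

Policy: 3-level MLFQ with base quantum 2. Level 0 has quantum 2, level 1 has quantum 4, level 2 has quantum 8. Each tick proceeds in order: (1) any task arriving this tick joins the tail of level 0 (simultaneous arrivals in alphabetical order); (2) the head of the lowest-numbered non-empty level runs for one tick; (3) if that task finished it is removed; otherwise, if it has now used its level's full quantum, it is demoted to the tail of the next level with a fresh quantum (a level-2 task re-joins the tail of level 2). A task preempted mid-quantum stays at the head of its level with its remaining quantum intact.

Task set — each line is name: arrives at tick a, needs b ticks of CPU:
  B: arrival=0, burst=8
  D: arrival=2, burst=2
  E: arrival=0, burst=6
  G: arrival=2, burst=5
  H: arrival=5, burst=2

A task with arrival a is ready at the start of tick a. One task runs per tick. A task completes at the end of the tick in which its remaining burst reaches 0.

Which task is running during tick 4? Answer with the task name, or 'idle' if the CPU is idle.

t=0: L0/L1/L2 = BE/-/- → run B
t=1: L0/L1/L2 = BE/-/- → run B
t=2: L0/L1/L2 = EDG/B/- → run E
t=3: L0/L1/L2 = EDG/B/- → run E
t=4: L0/L1/L2 = DG/BE/- → run D
t=5: L0/L1/L2 = DGH/BE/- → run D
t=6: L0/L1/L2 = GH/BE/- → run G
t=7: L0/L1/L2 = GH/BE/- → run G
t=8: L0/L1/L2 = H/BEG/- → run H
t=9: L0/L1/L2 = H/BEG/- → run H
t=10: L0/L1/L2 = -/BEG/- → run B
t=11: L0/L1/L2 = -/BEG/- → run B
t=12: L0/L1/L2 = -/BEG/- → run B
t=13: L0/L1/L2 = -/BEG/- → run B
t=14: L0/L1/L2 = -/EG/B → run E
t=15: L0/L1/L2 = -/EG/B → run E
t=16: L0/L1/L2 = -/EG/B → run E
t=17: L0/L1/L2 = -/EG/B → run E
t=18: L0/L1/L2 = -/G/B → run G
t=19: L0/L1/L2 = -/G/B → run G
t=20: L0/L1/L2 = -/G/B → run G
t=21: L0/L1/L2 = -/-/B → run B
t=22: L0/L1/L2 = -/-/B → run B
t=23: (idle)
t=24: (idle)
t=25: (idle)
t=26: (idle)
t=27: (idle)

running at tick 4 = D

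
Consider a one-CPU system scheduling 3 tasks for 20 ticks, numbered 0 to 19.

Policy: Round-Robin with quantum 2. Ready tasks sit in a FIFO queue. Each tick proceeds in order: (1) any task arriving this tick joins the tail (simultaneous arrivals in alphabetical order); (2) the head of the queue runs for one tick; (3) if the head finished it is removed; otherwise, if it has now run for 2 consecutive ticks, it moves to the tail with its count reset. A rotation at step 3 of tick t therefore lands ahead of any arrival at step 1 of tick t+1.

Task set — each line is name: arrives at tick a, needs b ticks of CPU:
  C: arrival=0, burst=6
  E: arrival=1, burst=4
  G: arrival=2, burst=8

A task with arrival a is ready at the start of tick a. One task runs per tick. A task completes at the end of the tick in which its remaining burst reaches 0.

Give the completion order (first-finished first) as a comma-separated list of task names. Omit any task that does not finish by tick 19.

completion order = E, C, G

t=0: queue=[C] q_used=0 → run C
t=1: queue=[C,E] q_used=1 → run C
t=2: queue=[E,C,G] q_used=0 → run E
t=3: queue=[E,C,G] q_used=1 → run E
t=4: queue=[C,G,E] q_used=0 → run C
t=5: queue=[C,G,E] q_used=1 → run C
t=6: queue=[G,E,C] q_used=0 → run G
t=7: queue=[G,E,C] q_used=1 → run G
t=8: queue=[E,C,G] q_used=0 → run E
t=9: queue=[E,C,G] q_used=1 → run E
t=10: queue=[C,G] q_used=0 → run C
t=11: queue=[C,G] q_used=1 → run C
t=12: queue=[G] q_used=0 → run G
t=13: queue=[G] q_used=1 → run G
t=14: queue=[G] q_used=0 → run G
t=15: queue=[G] q_used=1 → run G
t=16: queue=[G] q_used=0 → run G
t=17: queue=[G] q_used=1 → run G
t=18: (idle)
t=19: (idle)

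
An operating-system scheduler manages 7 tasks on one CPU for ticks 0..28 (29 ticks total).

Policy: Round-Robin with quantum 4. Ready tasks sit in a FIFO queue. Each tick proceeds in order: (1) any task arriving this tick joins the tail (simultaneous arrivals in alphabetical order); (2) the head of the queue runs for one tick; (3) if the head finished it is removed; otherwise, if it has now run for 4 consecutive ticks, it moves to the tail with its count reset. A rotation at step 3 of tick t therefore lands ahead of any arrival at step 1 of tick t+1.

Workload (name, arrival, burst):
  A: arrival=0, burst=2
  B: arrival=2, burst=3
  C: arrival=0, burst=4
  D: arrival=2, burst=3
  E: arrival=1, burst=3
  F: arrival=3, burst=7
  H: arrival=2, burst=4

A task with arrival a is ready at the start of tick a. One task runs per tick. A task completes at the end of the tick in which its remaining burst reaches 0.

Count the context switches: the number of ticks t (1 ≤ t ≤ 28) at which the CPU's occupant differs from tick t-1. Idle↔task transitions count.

t=0: queue=[A,C] q_used=0 → run A
t=1: queue=[A,C,E] q_used=1 → run A
t=2: queue=[C,E,B,D,H] q_used=0 → run C
t=3: queue=[C,E,B,D,H,F] q_used=1 → run C
t=4: queue=[C,E,B,D,H,F] q_used=2 → run C
t=5: queue=[C,E,B,D,H,F] q_used=3 → run C
t=6: queue=[E,B,D,H,F] q_used=0 → run E
t=7: queue=[E,B,D,H,F] q_used=1 → run E
t=8: queue=[E,B,D,H,F] q_used=2 → run E
t=9: queue=[B,D,H,F] q_used=0 → run B
t=10: queue=[B,D,H,F] q_used=1 → run B
t=11: queue=[B,D,H,F] q_used=2 → run B
t=12: queue=[D,H,F] q_used=0 → run D
t=13: queue=[D,H,F] q_used=1 → run D
t=14: queue=[D,H,F] q_used=2 → run D
t=15: queue=[H,F] q_used=0 → run H
t=16: queue=[H,F] q_used=1 → run H
t=17: queue=[H,F] q_used=2 → run H
t=18: queue=[H,F] q_used=3 → run H
t=19: queue=[F] q_used=0 → run F
t=20: queue=[F] q_used=1 → run F
t=21: queue=[F] q_used=2 → run F
t=22: queue=[F] q_used=3 → run F
t=23: queue=[F] q_used=0 → run F
t=24: queue=[F] q_used=1 → run F
t=25: queue=[F] q_used=2 → run F
t=26: (idle)
t=27: (idle)
t=28: (idle)

context switches = 7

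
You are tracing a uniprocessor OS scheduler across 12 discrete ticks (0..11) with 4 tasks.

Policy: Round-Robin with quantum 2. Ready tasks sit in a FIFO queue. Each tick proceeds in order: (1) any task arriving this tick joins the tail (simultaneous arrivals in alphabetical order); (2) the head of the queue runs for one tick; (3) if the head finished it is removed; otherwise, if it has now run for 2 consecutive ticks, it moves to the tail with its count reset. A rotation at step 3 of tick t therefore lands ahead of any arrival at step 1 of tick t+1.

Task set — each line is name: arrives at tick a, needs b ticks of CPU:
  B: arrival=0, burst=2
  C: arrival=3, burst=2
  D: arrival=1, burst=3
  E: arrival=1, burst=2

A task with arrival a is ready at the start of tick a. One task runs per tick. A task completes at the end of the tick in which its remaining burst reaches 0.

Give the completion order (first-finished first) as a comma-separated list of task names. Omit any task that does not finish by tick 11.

completion order = B, E, C, D

t=0: queue=[B] q_used=0 → run B
t=1: queue=[B,D,E] q_used=1 → run B
t=2: queue=[D,E] q_used=0 → run D
t=3: queue=[D,E,C] q_used=1 → run D
t=4: queue=[E,C,D] q_used=0 → run E
t=5: queue=[E,C,D] q_used=1 → run E
t=6: queue=[C,D] q_used=0 → run C
t=7: queue=[C,D] q_used=1 → run C
t=8: queue=[D] q_used=0 → run D
t=9: (idle)
t=10: (idle)
t=11: (idle)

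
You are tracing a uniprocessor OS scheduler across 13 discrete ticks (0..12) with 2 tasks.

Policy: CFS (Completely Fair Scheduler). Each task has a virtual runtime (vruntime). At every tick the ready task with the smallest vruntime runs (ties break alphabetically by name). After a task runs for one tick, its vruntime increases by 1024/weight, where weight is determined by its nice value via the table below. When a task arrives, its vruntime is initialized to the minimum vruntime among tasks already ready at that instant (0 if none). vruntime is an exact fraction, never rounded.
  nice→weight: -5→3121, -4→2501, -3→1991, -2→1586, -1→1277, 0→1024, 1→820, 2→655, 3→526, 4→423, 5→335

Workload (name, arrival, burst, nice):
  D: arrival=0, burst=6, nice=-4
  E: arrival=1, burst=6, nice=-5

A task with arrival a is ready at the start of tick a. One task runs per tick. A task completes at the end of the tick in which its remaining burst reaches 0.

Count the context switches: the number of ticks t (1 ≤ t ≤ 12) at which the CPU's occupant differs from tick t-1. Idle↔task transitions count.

t=0: vr[D=0] → run D
t=1: vr[D=1024/2501 E=1024/2501] → run D
t=2: vr[D=2048/2501 E=1024/2501] → run E
t=3: vr[D=2048/2501 E=5756928/7805621] → run E
t=4: vr[D=2048/2501 E=8317952/7805621] → run D
t=5: vr[D=3072/2501 E=8317952/7805621] → run E
t=6: vr[D=3072/2501 E=10878976/7805621] → run D
t=7: vr[D=4096/2501 E=10878976/7805621] → run E
t=8: vr[D=4096/2501 E=13440000/7805621] → run D
t=9: vr[D=5120/2501 E=13440000/7805621] → run E
t=10: vr[D=5120/2501 E=16001024/7805621] → run D
t=11: vr[E=16001024/7805621] → run E
t=12: (idle)

context switches = 10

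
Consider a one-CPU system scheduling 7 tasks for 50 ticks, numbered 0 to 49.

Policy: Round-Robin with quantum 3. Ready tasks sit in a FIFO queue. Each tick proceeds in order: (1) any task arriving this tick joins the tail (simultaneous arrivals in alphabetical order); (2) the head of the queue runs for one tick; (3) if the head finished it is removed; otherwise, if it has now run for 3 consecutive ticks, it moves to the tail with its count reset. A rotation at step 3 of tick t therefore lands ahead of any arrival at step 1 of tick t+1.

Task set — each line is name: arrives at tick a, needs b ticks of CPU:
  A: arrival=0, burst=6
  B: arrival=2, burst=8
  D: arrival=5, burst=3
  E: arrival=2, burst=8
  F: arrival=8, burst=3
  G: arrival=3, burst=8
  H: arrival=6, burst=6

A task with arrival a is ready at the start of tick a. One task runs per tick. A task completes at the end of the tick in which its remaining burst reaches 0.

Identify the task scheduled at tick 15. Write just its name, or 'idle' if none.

running at tick 15 = D

t=0: queue=[A] q_used=0 → run A
t=1: queue=[A] q_used=1 → run A
t=2: queue=[A,B,E] q_used=2 → run A
t=3: queue=[B,E,A,G] q_used=0 → run B
t=4: queue=[B,E,A,G] q_used=1 → run B
t=5: queue=[B,E,A,G,D] q_used=2 → run B
t=6: queue=[E,A,G,D,B,H] q_used=0 → run E
t=7: queue=[E,A,G,D,B,H] q_used=1 → run E
t=8: queue=[E,A,G,D,B,H,F] q_used=2 → run E
t=9: queue=[A,G,D,B,H,F,E] q_used=0 → run A
t=10: queue=[A,G,D,B,H,F,E] q_used=1 → run A
t=11: queue=[A,G,D,B,H,F,E] q_used=2 → run A
t=12: queue=[G,D,B,H,F,E] q_used=0 → run G
t=13: queue=[G,D,B,H,F,E] q_used=1 → run G
t=14: queue=[G,D,B,H,F,E] q_used=2 → run G
t=15: queue=[D,B,H,F,E,G] q_used=0 → run D
t=16: queue=[D,B,H,F,E,G] q_used=1 → run D
t=17: queue=[D,B,H,F,E,G] q_used=2 → run D
t=18: queue=[B,H,F,E,G] q_used=0 → run B
t=19: queue=[B,H,F,E,G] q_used=1 → run B
t=20: queue=[B,H,F,E,G] q_used=2 → run B
t=21: queue=[H,F,E,G,B] q_used=0 → run H
t=22: queue=[H,F,E,G,B] q_used=1 → run H
t=23: queue=[H,F,E,G,B] q_used=2 → run H
t=24: queue=[F,E,G,B,H] q_used=0 → run F
t=25: queue=[F,E,G,B,H] q_used=1 → run F
t=26: queue=[F,E,G,B,H] q_used=2 → run F
t=27: queue=[E,G,B,H] q_used=0 → run E
t=28: queue=[E,G,B,H] q_used=1 → run E
t=29: queue=[E,G,B,H] q_used=2 → run E
t=30: queue=[G,B,H,E] q_used=0 → run G
t=31: queue=[G,B,H,E] q_used=1 → run G
t=32: queue=[G,B,H,E] q_used=2 → run G
t=33: queue=[B,H,E,G] q_used=0 → run B
t=34: queue=[B,H,E,G] q_used=1 → run B
t=35: queue=[H,E,G] q_used=0 → run H
t=36: queue=[H,E,G] q_used=1 → run H
t=37: queue=[H,E,G] q_used=2 → run H
t=38: queue=[E,G] q_used=0 → run E
t=39: queue=[E,G] q_used=1 → run E
t=40: queue=[G] q_used=0 → run G
t=41: queue=[G] q_used=1 → run G
t=42: (idle)
t=43: (idle)
t=44: (idle)
t=45: (idle)
t=46: (idle)
t=47: (idle)
t=48: (idle)
t=49: (idle)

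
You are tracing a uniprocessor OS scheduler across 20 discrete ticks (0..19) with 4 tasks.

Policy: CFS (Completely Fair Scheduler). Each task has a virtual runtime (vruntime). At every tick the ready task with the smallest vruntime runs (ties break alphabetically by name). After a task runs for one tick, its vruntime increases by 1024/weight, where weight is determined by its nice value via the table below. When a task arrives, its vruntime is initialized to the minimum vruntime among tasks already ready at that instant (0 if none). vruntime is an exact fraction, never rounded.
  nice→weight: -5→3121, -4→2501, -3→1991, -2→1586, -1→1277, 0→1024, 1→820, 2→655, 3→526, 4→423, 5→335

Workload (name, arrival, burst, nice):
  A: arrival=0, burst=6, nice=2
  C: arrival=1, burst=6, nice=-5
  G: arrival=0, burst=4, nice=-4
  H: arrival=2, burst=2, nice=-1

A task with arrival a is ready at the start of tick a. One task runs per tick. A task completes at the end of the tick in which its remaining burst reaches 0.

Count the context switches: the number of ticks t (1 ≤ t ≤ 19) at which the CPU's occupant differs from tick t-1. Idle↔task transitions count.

t=0: vr[A=0 G=0] → run A
t=1: vr[A=1024/655 C=0 G=0] → run C
t=2: vr[A=1024/655 C=1024/3121 G=0 H=0] → run G
t=3: vr[A=1024/655 C=1024/3121 G=1024/2501 H=0] → run H
t=4: vr[A=1024/655 C=1024/3121 G=1024/2501 H=1024/1277] → run C
t=5: vr[A=1024/655 C=2048/3121 G=1024/2501 H=1024/1277] → run G
t=6: vr[A=1024/655 C=2048/3121 G=2048/2501 H=1024/1277] → run C
t=7: vr[A=1024/655 C=3072/3121 G=2048/2501 H=1024/1277] → run H
t=8: vr[A=1024/655 C=3072/3121 G=2048/2501] → run G
t=9: vr[A=1024/655 C=3072/3121 G=3072/2501] → run C
t=10: vr[A=1024/655 C=4096/3121 G=3072/2501] → run G
t=11: vr[A=1024/655 C=4096/3121] → run C
t=12: vr[A=1024/655 C=5120/3121] → run A
t=13: vr[A=2048/655 C=5120/3121] → run C
t=14: vr[A=2048/655] → run A
t=15: vr[A=3072/655] → run A
t=16: vr[A=4096/655] → run A
t=17: vr[A=1024/131] → run A
t=18: (idle)
t=19: (idle)

context switches = 15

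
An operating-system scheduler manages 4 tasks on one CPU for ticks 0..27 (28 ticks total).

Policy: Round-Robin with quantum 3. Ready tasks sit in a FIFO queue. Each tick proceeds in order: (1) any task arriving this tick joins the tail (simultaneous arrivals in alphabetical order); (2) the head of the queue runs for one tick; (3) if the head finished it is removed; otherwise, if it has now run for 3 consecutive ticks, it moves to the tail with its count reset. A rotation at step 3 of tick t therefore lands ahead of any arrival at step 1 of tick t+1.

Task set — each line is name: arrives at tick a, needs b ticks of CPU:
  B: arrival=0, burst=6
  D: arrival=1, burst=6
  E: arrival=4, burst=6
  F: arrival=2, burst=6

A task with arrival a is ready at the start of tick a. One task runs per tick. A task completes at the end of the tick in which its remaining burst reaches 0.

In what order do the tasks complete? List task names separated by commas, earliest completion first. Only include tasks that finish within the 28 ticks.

t=0: queue=[B] q_used=0 → run B
t=1: queue=[B,D] q_used=1 → run B
t=2: queue=[B,D,F] q_used=2 → run B
t=3: queue=[D,F,B] q_used=0 → run D
t=4: queue=[D,F,B,E] q_used=1 → run D
t=5: queue=[D,F,B,E] q_used=2 → run D
t=6: queue=[F,B,E,D] q_used=0 → run F
t=7: queue=[F,B,E,D] q_used=1 → run F
t=8: queue=[F,B,E,D] q_used=2 → run F
t=9: queue=[B,E,D,F] q_used=0 → run B
t=10: queue=[B,E,D,F] q_used=1 → run B
t=11: queue=[B,E,D,F] q_used=2 → run B
t=12: queue=[E,D,F] q_used=0 → run E
t=13: queue=[E,D,F] q_used=1 → run E
t=14: queue=[E,D,F] q_used=2 → run E
t=15: queue=[D,F,E] q_used=0 → run D
t=16: queue=[D,F,E] q_used=1 → run D
t=17: queue=[D,F,E] q_used=2 → run D
t=18: queue=[F,E] q_used=0 → run F
t=19: queue=[F,E] q_used=1 → run F
t=20: queue=[F,E] q_used=2 → run F
t=21: queue=[E] q_used=0 → run E
t=22: queue=[E] q_used=1 → run E
t=23: queue=[E] q_used=2 → run E
t=24: (idle)
t=25: (idle)
t=26: (idle)
t=27: (idle)

completion order = B, D, F, E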